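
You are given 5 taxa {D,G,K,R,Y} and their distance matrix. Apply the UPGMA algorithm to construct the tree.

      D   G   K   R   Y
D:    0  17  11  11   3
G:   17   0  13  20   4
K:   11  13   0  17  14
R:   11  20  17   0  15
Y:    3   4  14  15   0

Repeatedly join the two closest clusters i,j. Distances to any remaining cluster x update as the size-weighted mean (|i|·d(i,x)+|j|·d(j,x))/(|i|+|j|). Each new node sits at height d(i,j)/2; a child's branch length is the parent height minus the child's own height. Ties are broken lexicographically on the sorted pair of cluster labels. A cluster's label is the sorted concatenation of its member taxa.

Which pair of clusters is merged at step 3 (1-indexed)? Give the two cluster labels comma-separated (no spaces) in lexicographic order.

DGY,K

step 1: merge (D,Y) at d=3; branch lengths D→3/2, Y→3/2; new cluster DY
  updated: d(DY,G)=21/2, d(DY,K)=25/2, d(DY,R)=13
step 2: merge (DY,G) at d=21/2; branch lengths DY→15/4, G→21/4; new cluster DGY
  updated: d(DGY,K)=38/3, d(DGY,R)=46/3
step 3: merge (DGY,K) at d=38/3; branch lengths DGY→13/12, K→19/3; new cluster DGKY
  updated: d(DGKY,R)=63/4
step 4: merge (DGKY,R) at d=63/4; branch lengths DGKY→37/24, R→63/8; new cluster DGKRY
final tree: ((((D:3/2,Y:3/2):15/4,G:21/4):13/12,K:19/3):37/24,R:63/8)
total length: 173/6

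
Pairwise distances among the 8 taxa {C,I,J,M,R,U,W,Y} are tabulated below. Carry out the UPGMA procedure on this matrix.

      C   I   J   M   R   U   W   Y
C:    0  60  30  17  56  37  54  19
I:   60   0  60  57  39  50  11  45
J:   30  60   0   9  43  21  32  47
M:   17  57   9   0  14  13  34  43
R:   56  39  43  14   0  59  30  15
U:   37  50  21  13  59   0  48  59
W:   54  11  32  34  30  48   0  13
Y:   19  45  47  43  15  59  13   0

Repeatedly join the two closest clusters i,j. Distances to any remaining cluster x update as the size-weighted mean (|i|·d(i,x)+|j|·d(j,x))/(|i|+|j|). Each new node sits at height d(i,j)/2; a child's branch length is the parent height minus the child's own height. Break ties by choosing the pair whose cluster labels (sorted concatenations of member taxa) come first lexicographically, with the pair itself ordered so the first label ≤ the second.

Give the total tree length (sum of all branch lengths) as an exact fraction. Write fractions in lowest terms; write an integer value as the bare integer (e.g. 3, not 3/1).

1629/16

step 1: merge (J,M) at d=9; branch lengths J→9/2, M→9/2; new cluster JM
  updated: d(C,JM)=47/2, d(I,JM)=117/2, d(JM,R)=57/2, d(JM,U)=17, d(JM,W)=33, d(JM,Y)=45
step 2: merge (I,W) at d=11; branch lengths I→11/2, W→11/2; new cluster IW
  updated: d(C,IW)=57, d(IW,JM)=183/4, d(IW,R)=69/2, d(IW,U)=49, d(IW,Y)=29
step 3: merge (R,Y) at d=15; branch lengths R→15/2, Y→15/2; new cluster RY
  updated: d(C,RY)=75/2, d(IW,RY)=127/4, d(JM,RY)=147/4, d(RY,U)=59
step 4: merge (JM,U) at d=17; branch lengths JM→4, U→17/2; new cluster JMU
  updated: d(C,JMU)=28, d(IW,JMU)=281/6, d(JMU,RY)=265/6
step 5: merge (C,JMU) at d=28; branch lengths C→14, JMU→11/2; new cluster CJMU
  updated: d(CJMU,IW)=395/8, d(CJMU,RY)=85/2
step 6: merge (IW,RY) at d=127/4; branch lengths IW→83/8, RY→67/8; new cluster IRWY
  updated: d(CJMU,IRWY)=735/16
step 7: merge (CJMU,IRWY) at d=735/16; branch lengths CJMU→287/32, IRWY→227/32; new cluster CIJMRUWY
final tree: ((C:14,((J:9/2,M:9/2):4,U:17/2):11/2):287/32,((I:11/2,W:11/2):83/8,(R:15/2,Y:15/2):67/8):227/32)
total length: 1629/16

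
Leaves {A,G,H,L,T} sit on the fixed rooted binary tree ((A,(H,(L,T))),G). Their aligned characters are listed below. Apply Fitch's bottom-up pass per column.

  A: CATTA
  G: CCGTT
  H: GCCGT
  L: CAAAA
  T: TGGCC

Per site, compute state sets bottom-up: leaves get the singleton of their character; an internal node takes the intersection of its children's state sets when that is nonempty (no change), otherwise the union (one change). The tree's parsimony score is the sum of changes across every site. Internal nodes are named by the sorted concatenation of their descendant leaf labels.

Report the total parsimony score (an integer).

site 0, node LT: L={C} ∪ T={T} → {C,T} (+1)
site 0, node HLT: H={G} ∪ LT={C,T} → {C,G,T} (+1)
site 0, node AHLT: A={C} ∩ HLT={C,G,T} → {C} (+0)
site 0, node AGHLT: AHLT={C} ∩ G={C} → {C} (+0)
site 1, node LT: L={A} ∪ T={G} → {A,G} (+1)
site 1, node HLT: H={C} ∪ LT={A,G} → {A,C,G} (+1)
site 1, node AHLT: A={A} ∩ HLT={A,C,G} → {A} (+0)
site 1, node AGHLT: AHLT={A} ∪ G={C} → {A,C} (+1)
site 2, node LT: L={A} ∪ T={G} → {A,G} (+1)
site 2, node HLT: H={C} ∪ LT={A,G} → {A,C,G} (+1)
site 2, node AHLT: A={T} ∪ HLT={A,C,G} → {A,C,G,T} (+1)
site 2, node AGHLT: AHLT={A,C,G,T} ∩ G={G} → {G} (+0)
site 3, node LT: L={A} ∪ T={C} → {A,C} (+1)
site 3, node HLT: H={G} ∪ LT={A,C} → {A,C,G} (+1)
site 3, node AHLT: A={T} ∪ HLT={A,C,G} → {A,C,G,T} (+1)
site 3, node AGHLT: AHLT={A,C,G,T} ∩ G={T} → {T} (+0)
site 4, node LT: L={A} ∪ T={C} → {A,C} (+1)
site 4, node HLT: H={T} ∪ LT={A,C} → {A,C,T} (+1)
site 4, node AHLT: A={A} ∩ HLT={A,C,T} → {A} (+0)
site 4, node AGHLT: AHLT={A} ∪ G={T} → {A,T} (+1)
per-site changes: [2, 3, 3, 3, 3]; total = 14

14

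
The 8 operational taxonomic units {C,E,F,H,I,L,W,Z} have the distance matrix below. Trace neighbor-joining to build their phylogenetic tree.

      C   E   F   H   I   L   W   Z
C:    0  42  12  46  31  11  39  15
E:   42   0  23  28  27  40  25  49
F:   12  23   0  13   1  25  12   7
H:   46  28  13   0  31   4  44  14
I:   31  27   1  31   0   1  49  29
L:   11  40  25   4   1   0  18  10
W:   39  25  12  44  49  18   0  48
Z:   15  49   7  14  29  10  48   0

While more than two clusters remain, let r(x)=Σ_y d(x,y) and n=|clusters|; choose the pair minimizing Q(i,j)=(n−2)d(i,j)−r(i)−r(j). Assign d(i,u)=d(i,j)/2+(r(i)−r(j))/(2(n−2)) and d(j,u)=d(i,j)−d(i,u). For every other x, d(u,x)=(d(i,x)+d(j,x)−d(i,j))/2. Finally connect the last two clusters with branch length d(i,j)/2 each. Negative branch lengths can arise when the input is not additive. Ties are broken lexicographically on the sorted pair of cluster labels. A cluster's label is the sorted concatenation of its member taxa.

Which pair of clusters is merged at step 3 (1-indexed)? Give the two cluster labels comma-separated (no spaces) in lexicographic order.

C,Z

1. join E+W (d=25, Q=-319) ⇒ EW; edges |E|=149/12, |W|=151/12
  updated: d(C,EW)=28, d(EW,F)=5, d(EW,H)=47/2, d(EW,I)=51/2, d(EW,L)=33/2, d(EW,Z)=36
2. join I+L (d=1, Q=-181) ⇒ IL; edges |I|=28/5, |L|=-23/5
  updated: d(C,IL)=41/2, d(EW,IL)=41/2, d(F,IL)=25/2, d(H,IL)=17, d(IL,Z)=19
3. join C+Z (d=15, Q=-305/2) ⇒ CZ; edges |C|=181/16, |Z|=59/16
  updated: d(CZ,EW)=49/2, d(CZ,F)=2, d(CZ,H)=45/2, d(CZ,IL)=49/4
4. join EW+F (d=5, Q=-91) ⇒ EFW; edges |EW|=28/3, |F|=-13/3
  updated: d(CZ,EFW)=43/4, d(EFW,H)=63/4, d(EFW,IL)=14
5. join CZ+EFW (d=43/4, Q=-129/2) ⇒ CEFWZ; edges |CZ|=53/8, |EFW|=33/8
  updated: d(CEFWZ,H)=55/4, d(CEFWZ,IL)=31/4
6. join CEFWZ+H (d=55/4, Q=-77/2) ⇒ CEFHWZ; edges |CEFWZ|=9/4, |H|=23/2
  updated: d(CEFHWZ,IL)=11/2
7. join CEFHWZ+IL (d=11/2) ⇒ CEFHILWZ; edges |CEFHWZ|=11/4, |IL|=11/4
final tree: ((((C:181/16,Z:59/16):53/8,((E:149/12,W:151/12):28/3,F:-13/3):33/8):9/4,H:23/2):11/4,(I:28/5,L:-23/5):11/4)
total length: 76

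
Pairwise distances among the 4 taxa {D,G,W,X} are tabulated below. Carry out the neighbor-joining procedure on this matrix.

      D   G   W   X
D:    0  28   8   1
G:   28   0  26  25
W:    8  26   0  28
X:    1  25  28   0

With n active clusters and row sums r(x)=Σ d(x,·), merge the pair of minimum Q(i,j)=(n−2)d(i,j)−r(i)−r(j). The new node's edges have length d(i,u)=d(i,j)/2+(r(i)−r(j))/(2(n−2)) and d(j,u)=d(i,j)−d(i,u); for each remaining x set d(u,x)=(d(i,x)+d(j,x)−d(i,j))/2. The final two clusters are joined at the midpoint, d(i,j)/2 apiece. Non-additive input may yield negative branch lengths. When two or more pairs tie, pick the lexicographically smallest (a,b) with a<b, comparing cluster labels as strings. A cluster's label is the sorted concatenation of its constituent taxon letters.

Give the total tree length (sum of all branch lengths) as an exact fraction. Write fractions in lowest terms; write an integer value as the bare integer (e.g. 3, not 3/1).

1. join D+X (d=1, Q=-89) ⇒ DX; edges |D|=-15/4, |X|=19/4
  updated: d(DX,G)=26, d(DX,W)=35/2
2. join DX+G (d=26, Q=-139/2) ⇒ DGX; edges |DX|=35/4, |G|=69/4
  updated: d(DGX,W)=35/4
3. join DGX+W (d=35/4) ⇒ DGWX; edges |DGX|=35/8, |W|=35/8
final tree: (((D:-15/4,X:19/4):35/4,G:69/4):35/8,W:35/8)
total length: 143/4

143/4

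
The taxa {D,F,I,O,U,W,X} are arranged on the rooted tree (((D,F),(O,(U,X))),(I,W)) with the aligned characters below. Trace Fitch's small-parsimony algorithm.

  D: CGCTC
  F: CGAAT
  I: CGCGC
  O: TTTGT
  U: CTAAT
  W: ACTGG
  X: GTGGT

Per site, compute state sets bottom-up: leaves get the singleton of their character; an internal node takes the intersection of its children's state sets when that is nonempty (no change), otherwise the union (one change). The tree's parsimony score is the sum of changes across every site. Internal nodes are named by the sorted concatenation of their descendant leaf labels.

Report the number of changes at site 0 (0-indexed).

site 0, node DF: D={C} ∩ F={C} → {C} (+0)
site 0, node UX: U={C} ∪ X={G} → {C,G} (+1)
site 0, node OUX: O={T} ∪ UX={C,G} → {C,G,T} (+1)
site 0, node DFOUX: DF={C} ∩ OUX={C,G,T} → {C} (+0)
site 0, node IW: I={C} ∪ W={A} → {A,C} (+1)
site 0, node DFIOUWX: DFOUX={C} ∩ IW={A,C} → {C} (+0)
site 1, node DF: D={G} ∩ F={G} → {G} (+0)
site 1, node UX: U={T} ∩ X={T} → {T} (+0)
site 1, node OUX: O={T} ∩ UX={T} → {T} (+0)
site 1, node DFOUX: DF={G} ∪ OUX={T} → {G,T} (+1)
site 1, node IW: I={G} ∪ W={C} → {C,G} (+1)
site 1, node DFIOUWX: DFOUX={G,T} ∩ IW={C,G} → {G} (+0)
site 2, node DF: D={C} ∪ F={A} → {A,C} (+1)
site 2, node UX: U={A} ∪ X={G} → {A,G} (+1)
site 2, node OUX: O={T} ∪ UX={A,G} → {A,G,T} (+1)
site 2, node DFOUX: DF={A,C} ∩ OUX={A,G,T} → {A} (+0)
site 2, node IW: I={C} ∪ W={T} → {C,T} (+1)
site 2, node DFIOUWX: DFOUX={A} ∪ IW={C,T} → {A,C,T} (+1)
site 3, node DF: D={T} ∪ F={A} → {A,T} (+1)
site 3, node UX: U={A} ∪ X={G} → {A,G} (+1)
site 3, node OUX: O={G} ∩ UX={A,G} → {G} (+0)
site 3, node DFOUX: DF={A,T} ∪ OUX={G} → {A,G,T} (+1)
site 3, node IW: I={G} ∩ W={G} → {G} (+0)
site 3, node DFIOUWX: DFOUX={A,G,T} ∩ IW={G} → {G} (+0)
site 4, node DF: D={C} ∪ F={T} → {C,T} (+1)
site 4, node UX: U={T} ∩ X={T} → {T} (+0)
site 4, node OUX: O={T} ∩ UX={T} → {T} (+0)
site 4, node DFOUX: DF={C,T} ∩ OUX={T} → {T} (+0)
site 4, node IW: I={C} ∪ W={G} → {C,G} (+1)
site 4, node DFIOUWX: DFOUX={T} ∪ IW={C,G} → {C,G,T} (+1)
per-site changes: [3, 2, 5, 3, 3]; total = 16

3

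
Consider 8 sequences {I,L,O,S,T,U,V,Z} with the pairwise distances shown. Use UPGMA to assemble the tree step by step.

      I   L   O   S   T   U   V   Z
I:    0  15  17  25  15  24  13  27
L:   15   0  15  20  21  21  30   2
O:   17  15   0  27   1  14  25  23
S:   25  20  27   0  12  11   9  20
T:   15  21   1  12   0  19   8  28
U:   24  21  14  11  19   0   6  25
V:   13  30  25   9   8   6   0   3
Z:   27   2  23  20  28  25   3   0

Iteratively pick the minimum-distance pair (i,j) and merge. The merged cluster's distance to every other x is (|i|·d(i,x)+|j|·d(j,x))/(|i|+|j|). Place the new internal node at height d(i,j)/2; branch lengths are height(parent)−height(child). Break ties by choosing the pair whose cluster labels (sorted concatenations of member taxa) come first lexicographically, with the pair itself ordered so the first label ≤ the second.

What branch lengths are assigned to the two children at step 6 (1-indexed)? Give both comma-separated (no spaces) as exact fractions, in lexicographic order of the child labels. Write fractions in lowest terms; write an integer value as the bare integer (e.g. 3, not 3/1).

23/18,77/18

step 1: merge (O,T) at d=1; branch lengths O→1/2, T→1/2; new cluster OT
  updated: d(I,OT)=16, d(L,OT)=18, d(OT,S)=39/2, d(OT,U)=33/2, d(OT,V)=33/2, d(OT,Z)=51/2
step 2: merge (L,Z) at d=2; branch lengths L→1, Z→1; new cluster LZ
  updated: d(I,LZ)=21, d(LZ,OT)=87/4, d(LZ,S)=20, d(LZ,U)=23, d(LZ,V)=33/2
step 3: merge (U,V) at d=6; branch lengths U→3, V→3; new cluster UV
  updated: d(I,UV)=37/2, d(LZ,UV)=79/4, d(OT,UV)=33/2, d(S,UV)=10
step 4: merge (S,UV) at d=10; branch lengths S→5, UV→2; new cluster SUV
  updated: d(I,SUV)=62/3, d(LZ,SUV)=119/6, d(OT,SUV)=35/2
step 5: merge (I,OT) at d=16; branch lengths I→8, OT→15/2; new cluster IOT
  updated: d(IOT,LZ)=43/2, d(IOT,SUV)=167/9
step 6: merge (IOT,SUV) at d=167/9; branch lengths IOT→23/18, SUV→77/18; new cluster IOSTUV
  updated: d(IOSTUV,LZ)=62/3
step 7: merge (IOSTUV,LZ) at d=62/3; branch lengths IOSTUV→19/18, LZ→28/3; new cluster ILOSTUVZ
final tree: (((I:8,(O:1/2,T:1/2):15/2):23/18,(S:5,(U:3,V:3):2):77/18):19/18,(L:1,Z:1):28/3)
total length: 427/9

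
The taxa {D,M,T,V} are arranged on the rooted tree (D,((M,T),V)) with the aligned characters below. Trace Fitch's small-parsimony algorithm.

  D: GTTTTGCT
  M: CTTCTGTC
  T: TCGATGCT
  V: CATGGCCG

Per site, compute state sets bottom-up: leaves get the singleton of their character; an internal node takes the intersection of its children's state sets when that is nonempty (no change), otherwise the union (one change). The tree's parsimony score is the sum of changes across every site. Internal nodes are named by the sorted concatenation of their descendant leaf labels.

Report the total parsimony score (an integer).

site 0, node MT: M={C} ∪ T={T} → {C,T} (+1)
site 0, node MTV: MT={C,T} ∩ V={C} → {C} (+0)
site 0, node DMTV: D={G} ∪ MTV={C} → {C,G} (+1)
site 1, node MT: M={T} ∪ T={C} → {C,T} (+1)
site 1, node MTV: MT={C,T} ∪ V={A} → {A,C,T} (+1)
site 1, node DMTV: D={T} ∩ MTV={A,C,T} → {T} (+0)
site 2, node MT: M={T} ∪ T={G} → {G,T} (+1)
site 2, node MTV: MT={G,T} ∩ V={T} → {T} (+0)
site 2, node DMTV: D={T} ∩ MTV={T} → {T} (+0)
site 3, node MT: M={C} ∪ T={A} → {A,C} (+1)
site 3, node MTV: MT={A,C} ∪ V={G} → {A,C,G} (+1)
site 3, node DMTV: D={T} ∪ MTV={A,C,G} → {A,C,G,T} (+1)
site 4, node MT: M={T} ∩ T={T} → {T} (+0)
site 4, node MTV: MT={T} ∪ V={G} → {G,T} (+1)
site 4, node DMTV: D={T} ∩ MTV={G,T} → {T} (+0)
site 5, node MT: M={G} ∩ T={G} → {G} (+0)
site 5, node MTV: MT={G} ∪ V={C} → {C,G} (+1)
site 5, node DMTV: D={G} ∩ MTV={C,G} → {G} (+0)
site 6, node MT: M={T} ∪ T={C} → {C,T} (+1)
site 6, node MTV: MT={C,T} ∩ V={C} → {C} (+0)
site 6, node DMTV: D={C} ∩ MTV={C} → {C} (+0)
site 7, node MT: M={C} ∪ T={T} → {C,T} (+1)
site 7, node MTV: MT={C,T} ∪ V={G} → {C,G,T} (+1)
site 7, node DMTV: D={T} ∩ MTV={C,G,T} → {T} (+0)
per-site changes: [2, 2, 1, 3, 1, 1, 1, 2]; total = 13

13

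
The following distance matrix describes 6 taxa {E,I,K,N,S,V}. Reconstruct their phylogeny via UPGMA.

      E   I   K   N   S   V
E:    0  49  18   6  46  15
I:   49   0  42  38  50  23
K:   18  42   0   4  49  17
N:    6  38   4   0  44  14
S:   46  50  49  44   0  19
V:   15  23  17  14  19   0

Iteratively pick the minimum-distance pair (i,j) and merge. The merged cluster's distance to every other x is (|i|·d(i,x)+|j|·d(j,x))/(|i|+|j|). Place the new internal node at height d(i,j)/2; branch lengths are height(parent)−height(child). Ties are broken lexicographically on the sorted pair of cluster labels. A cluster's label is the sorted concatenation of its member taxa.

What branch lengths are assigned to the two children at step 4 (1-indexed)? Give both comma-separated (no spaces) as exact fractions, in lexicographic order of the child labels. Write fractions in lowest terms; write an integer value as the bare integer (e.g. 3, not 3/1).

1. join K+N (d=4) ⇒ KN; edges |K|=2, |N|=2
  updated: d(E,KN)=12, d(I,KN)=40, d(KN,S)=93/2, d(KN,V)=31/2
2. join E+KN (d=12) ⇒ EKN; edges |E|=6, |KN|=4
  updated: d(EKN,I)=43, d(EKN,S)=139/3, d(EKN,V)=46/3
3. join EKN+V (d=46/3) ⇒ EKNV; edges |EKN|=5/3, |V|=23/3
  updated: d(EKNV,I)=38, d(EKNV,S)=79/2
4. join EKNV+I (d=38) ⇒ EIKNV; edges |EKNV|=34/3, |I|=19
  updated: d(EIKNV,S)=208/5
5. join EIKNV+S (d=208/5) ⇒ EIKNSV; edges |EIKNV|=9/5, |S|=104/5
final tree: ((((E:6,(K:2,N:2):4):5/3,V:23/3):34/3,I:19):9/5,S:104/5)
total length: 1144/15

34/3,19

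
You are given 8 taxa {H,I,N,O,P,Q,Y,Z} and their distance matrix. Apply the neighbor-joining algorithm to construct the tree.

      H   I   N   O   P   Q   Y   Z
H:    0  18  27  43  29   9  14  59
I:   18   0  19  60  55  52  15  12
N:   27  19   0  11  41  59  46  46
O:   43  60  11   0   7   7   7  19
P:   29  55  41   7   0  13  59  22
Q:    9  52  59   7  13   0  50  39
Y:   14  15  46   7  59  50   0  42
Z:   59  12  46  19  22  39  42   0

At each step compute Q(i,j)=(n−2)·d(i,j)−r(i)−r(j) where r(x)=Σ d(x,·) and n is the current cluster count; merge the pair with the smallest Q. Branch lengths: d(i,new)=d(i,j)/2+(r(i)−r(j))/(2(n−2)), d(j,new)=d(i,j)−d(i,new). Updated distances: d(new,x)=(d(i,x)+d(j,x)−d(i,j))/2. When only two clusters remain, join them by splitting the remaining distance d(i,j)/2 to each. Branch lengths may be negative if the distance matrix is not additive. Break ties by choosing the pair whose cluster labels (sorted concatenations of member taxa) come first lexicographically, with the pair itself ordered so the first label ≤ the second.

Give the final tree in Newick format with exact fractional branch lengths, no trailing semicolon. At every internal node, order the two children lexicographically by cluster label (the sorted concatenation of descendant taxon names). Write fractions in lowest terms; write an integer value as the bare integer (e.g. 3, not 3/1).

((((H:133/24,Y:203/24):65/8,(O:-37/8,(P:69/10,Q:61/10):41/8):49/4):29/8,(I:16/3,Z:20/3):193/16):231/32,N:231/32)

1. join I+Z (d=12, Q=-398) ⇒ IZ; edges |I|=16/3, |Z|=20/3
  updated: d(H,IZ)=65/2, d(IZ,N)=53/2, d(IZ,O)=67/2, d(IZ,P)=65/2, d(IZ,Q)=79/2, d(IZ,Y)=45/2
2. join P+Q (d=13, Q=-294) ⇒ PQ; edges |P|=69/10, |Q|=61/10
  updated: d(H,PQ)=25/2, d(IZ,PQ)=59/2, d(N,PQ)=87/2, d(O,PQ)=1/2, d(PQ,Y)=48
3. join O+PQ (d=1/2, Q=-227) ⇒ OPQ; edges |O|=-37/8, |PQ|=41/8
  updated: d(H,OPQ)=55/2, d(IZ,OPQ)=125/4, d(N,OPQ)=27, d(OPQ,Y)=109/4
4. join H+Y (d=14, Q=-675/4) ⇒ HY; edges |H|=133/24, |Y|=203/24
  updated: d(HY,IZ)=41/2, d(HY,N)=59/2, d(HY,OPQ)=163/8
5. join HY+OPQ (d=163/8, Q=-433/4) ⇒ HOPQY; edges |HY|=65/8, |OPQ|=49/4
  updated: d(HOPQY,IZ)=251/16, d(HOPQY,N)=289/16
6. join HOPQY+IZ (d=251/16, Q=-241/4) ⇒ HIOPQYZ; edges |HOPQY|=29/8, |IZ|=193/16
  updated: d(HIOPQYZ,N)=231/16
7. join HIOPQYZ+N (d=231/16) ⇒ HINOPQYZ; edges |HIOPQYZ|=231/32, |N|=231/32
final tree: ((((H:133/24,Y:203/24):65/8,(O:-37/8,(P:69/10,Q:61/10):41/8):49/4):29/8,(I:16/3,Z:20/3):193/16):231/32,N:231/32)
total length: 90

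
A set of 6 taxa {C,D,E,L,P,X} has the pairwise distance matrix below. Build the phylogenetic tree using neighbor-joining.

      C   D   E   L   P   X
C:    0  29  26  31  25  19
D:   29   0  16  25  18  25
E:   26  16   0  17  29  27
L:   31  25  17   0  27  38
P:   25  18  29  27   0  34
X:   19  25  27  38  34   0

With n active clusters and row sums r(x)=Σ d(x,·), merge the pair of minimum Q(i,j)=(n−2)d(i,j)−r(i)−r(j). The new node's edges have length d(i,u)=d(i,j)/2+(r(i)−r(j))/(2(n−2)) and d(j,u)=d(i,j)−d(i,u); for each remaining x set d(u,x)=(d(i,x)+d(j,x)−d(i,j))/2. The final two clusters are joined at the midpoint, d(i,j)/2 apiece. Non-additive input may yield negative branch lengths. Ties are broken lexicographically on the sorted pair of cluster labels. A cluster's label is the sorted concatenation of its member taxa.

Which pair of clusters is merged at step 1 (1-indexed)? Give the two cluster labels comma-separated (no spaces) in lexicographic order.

step 1: merge (C,X) at d=19, Q=-197; branch lengths C→63/8, X→89/8; new cluster CX
  updated: d(CX,D)=35/2, d(CX,E)=17, d(CX,L)=25, d(CX,P)=20
step 2: merge (E,L) at d=17, Q=-122; branch lengths E→6, L→11; new cluster EL
  updated: d(CX,EL)=25/2, d(D,EL)=12, d(EL,P)=39/2
step 3: merge (CX,EL) at d=25/2, Q=-69; branch lengths CX→31/4, EL→19/4; new cluster CELX
  updated: d(CELX,D)=17/2, d(CELX,P)=27/2
step 4: merge (CELX,D) at d=17/2, Q=-40; branch lengths CELX→2, D→13/2; new cluster CDELX
  updated: d(CDELX,P)=23/2
step 5: merge (CDELX,P) at d=23/2; branch lengths CDELX→23/4, P→23/4; new cluster CDELPX
final tree: ((((C:63/8,X:89/8):31/4,(E:6,L:11):19/4):2,D:13/2):23/4,P:23/4)
total length: 137/2

C,X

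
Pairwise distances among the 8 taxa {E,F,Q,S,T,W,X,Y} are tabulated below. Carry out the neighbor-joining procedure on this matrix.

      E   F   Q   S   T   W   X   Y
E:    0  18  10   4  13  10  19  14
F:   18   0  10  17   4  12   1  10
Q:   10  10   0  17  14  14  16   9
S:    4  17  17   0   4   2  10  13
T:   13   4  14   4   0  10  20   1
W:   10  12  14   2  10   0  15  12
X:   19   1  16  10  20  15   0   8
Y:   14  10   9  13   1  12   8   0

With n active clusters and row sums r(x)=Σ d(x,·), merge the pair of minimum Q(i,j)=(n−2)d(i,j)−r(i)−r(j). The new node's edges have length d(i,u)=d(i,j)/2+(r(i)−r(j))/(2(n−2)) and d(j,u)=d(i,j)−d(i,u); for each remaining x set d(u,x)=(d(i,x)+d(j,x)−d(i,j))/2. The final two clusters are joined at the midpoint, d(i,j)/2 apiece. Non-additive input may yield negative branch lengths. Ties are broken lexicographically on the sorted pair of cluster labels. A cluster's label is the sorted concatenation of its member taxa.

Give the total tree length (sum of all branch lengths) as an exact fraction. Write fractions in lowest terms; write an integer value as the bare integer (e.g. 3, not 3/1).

965/32

iteration 1: select F,X (d=1, Q=-155); attach at lengths (-11/12, 23/12); label the merged cluster FX
  updated: d(E,FX)=18, d(FX,Q)=25/2, d(FX,S)=13, d(FX,T)=23/2, d(FX,W)=13, d(FX,Y)=17/2
iteration 2: select T,Y (d=1, Q=-106); attach at lengths (1/10, 9/10); label the merged cluster TY
  updated: d(E,TY)=13, d(FX,TY)=19/2, d(Q,TY)=11, d(S,TY)=8, d(TY,W)=21/2
iteration 3: select S,W (d=2, Q=-171/2); attach at lengths (5/16, 27/16); label the merged cluster SW
  updated: d(E,SW)=6, d(FX,SW)=12, d(Q,SW)=29/2, d(SW,TY)=33/4
iteration 4: select E,SW (d=6, Q=-279/4); attach at lengths (97/24, 47/24); label the merged cluster ESW
  updated: d(ESW,FX)=12, d(ESW,Q)=37/4, d(ESW,TY)=61/8
iteration 5: select ESW,Q (d=37/4, Q=-345/8); attach at lengths (117/32, 179/32); label the merged cluster EQSW
  updated: d(EQSW,FX)=61/8, d(EQSW,TY)=75/16
iteration 6: select EQSW,FX (d=61/8, Q=-349/16); attach at lengths (45/32, 199/32); label the merged cluster EFQSWX
  updated: d(EFQSWX,TY)=105/32
iteration 7: select EFQSWX,TY (d=105/32); attach at lengths (105/64, 105/64); label the merged cluster EFQSTWXY
final tree: ((((E:97/24,(S:5/16,W:27/16):47/24):117/32,Q:179/32):45/32,(F:-11/12,X:23/12):199/32):105/64,(T:1/10,Y:9/10):105/64)
total length: 965/32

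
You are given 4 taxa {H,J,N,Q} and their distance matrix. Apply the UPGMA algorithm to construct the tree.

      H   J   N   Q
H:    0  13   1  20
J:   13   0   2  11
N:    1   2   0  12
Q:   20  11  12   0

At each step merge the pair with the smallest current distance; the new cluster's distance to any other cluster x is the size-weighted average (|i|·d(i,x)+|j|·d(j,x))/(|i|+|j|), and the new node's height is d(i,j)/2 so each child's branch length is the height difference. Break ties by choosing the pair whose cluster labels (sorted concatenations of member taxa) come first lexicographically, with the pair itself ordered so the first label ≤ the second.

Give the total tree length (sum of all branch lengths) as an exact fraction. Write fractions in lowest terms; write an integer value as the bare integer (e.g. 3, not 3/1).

223/12

iteration 1: select H,N (d=1); attach at lengths (1/2, 1/2); label the merged cluster HN
  updated: d(HN,J)=15/2, d(HN,Q)=16
iteration 2: select HN,J (d=15/2); attach at lengths (13/4, 15/4); label the merged cluster HJN
  updated: d(HJN,Q)=43/3
iteration 3: select HJN,Q (d=43/3); attach at lengths (41/12, 43/6); label the merged cluster HJNQ
final tree: (((H:1/2,N:1/2):13/4,J:15/4):41/12,Q:43/6)
total length: 223/12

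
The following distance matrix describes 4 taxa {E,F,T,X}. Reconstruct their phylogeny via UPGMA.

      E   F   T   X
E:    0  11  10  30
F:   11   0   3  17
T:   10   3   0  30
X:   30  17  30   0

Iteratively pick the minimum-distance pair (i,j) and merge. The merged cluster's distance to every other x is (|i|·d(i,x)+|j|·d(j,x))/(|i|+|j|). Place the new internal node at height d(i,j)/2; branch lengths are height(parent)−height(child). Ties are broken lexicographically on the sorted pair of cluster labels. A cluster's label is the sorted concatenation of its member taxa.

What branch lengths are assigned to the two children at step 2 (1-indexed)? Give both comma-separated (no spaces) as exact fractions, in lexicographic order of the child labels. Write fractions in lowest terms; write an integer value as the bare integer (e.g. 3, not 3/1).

step 1: merge (F,T) at d=3; branch lengths F→3/2, T→3/2; new cluster FT
  updated: d(E,FT)=21/2, d(FT,X)=47/2
step 2: merge (E,FT) at d=21/2; branch lengths E→21/4, FT→15/4; new cluster EFT
  updated: d(EFT,X)=77/3
step 3: merge (EFT,X) at d=77/3; branch lengths EFT→91/12, X→77/6; new cluster EFTX
final tree: ((E:21/4,(F:3/2,T:3/2):15/4):91/12,X:77/6)
total length: 389/12

21/4,15/4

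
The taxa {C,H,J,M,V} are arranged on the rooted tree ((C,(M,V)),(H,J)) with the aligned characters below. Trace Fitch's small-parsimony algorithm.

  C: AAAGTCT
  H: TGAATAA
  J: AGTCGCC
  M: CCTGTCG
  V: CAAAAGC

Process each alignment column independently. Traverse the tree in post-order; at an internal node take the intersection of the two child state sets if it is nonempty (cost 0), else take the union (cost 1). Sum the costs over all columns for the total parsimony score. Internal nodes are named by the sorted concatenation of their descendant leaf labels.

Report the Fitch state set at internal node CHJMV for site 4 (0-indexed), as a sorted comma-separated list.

T

[col 0] MV: children M:{C}, V:{C} ∩→ {C}; cost 0
[col 0] CMV: children C:{A}, MV:{C} ∪→ {A,C}; cost 1
[col 0] HJ: children H:{T}, J:{A} ∪→ {A,T}; cost 1
[col 0] CHJMV: children CMV:{A,C}, HJ:{A,T} ∩→ {A}; cost 0
[col 1] MV: children M:{C}, V:{A} ∪→ {A,C}; cost 1
[col 1] CMV: children C:{A}, MV:{A,C} ∩→ {A}; cost 0
[col 1] HJ: children H:{G}, J:{G} ∩→ {G}; cost 0
[col 1] CHJMV: children CMV:{A}, HJ:{G} ∪→ {A,G}; cost 1
[col 2] MV: children M:{T}, V:{A} ∪→ {A,T}; cost 1
[col 2] CMV: children C:{A}, MV:{A,T} ∩→ {A}; cost 0
[col 2] HJ: children H:{A}, J:{T} ∪→ {A,T}; cost 1
[col 2] CHJMV: children CMV:{A}, HJ:{A,T} ∩→ {A}; cost 0
[col 3] MV: children M:{G}, V:{A} ∪→ {A,G}; cost 1
[col 3] CMV: children C:{G}, MV:{A,G} ∩→ {G}; cost 0
[col 3] HJ: children H:{A}, J:{C} ∪→ {A,C}; cost 1
[col 3] CHJMV: children CMV:{G}, HJ:{A,C} ∪→ {A,C,G}; cost 1
[col 4] MV: children M:{T}, V:{A} ∪→ {A,T}; cost 1
[col 4] CMV: children C:{T}, MV:{A,T} ∩→ {T}; cost 0
[col 4] HJ: children H:{T}, J:{G} ∪→ {G,T}; cost 1
[col 4] CHJMV: children CMV:{T}, HJ:{G,T} ∩→ {T}; cost 0
[col 5] MV: children M:{C}, V:{G} ∪→ {C,G}; cost 1
[col 5] CMV: children C:{C}, MV:{C,G} ∩→ {C}; cost 0
[col 5] HJ: children H:{A}, J:{C} ∪→ {A,C}; cost 1
[col 5] CHJMV: children CMV:{C}, HJ:{A,C} ∩→ {C}; cost 0
[col 6] MV: children M:{G}, V:{C} ∪→ {C,G}; cost 1
[col 6] CMV: children C:{T}, MV:{C,G} ∪→ {C,G,T}; cost 1
[col 6] HJ: children H:{A}, J:{C} ∪→ {A,C}; cost 1
[col 6] CHJMV: children CMV:{C,G,T}, HJ:{A,C} ∩→ {C}; cost 0
per-site changes: [2, 2, 2, 3, 2, 2, 3]; total = 16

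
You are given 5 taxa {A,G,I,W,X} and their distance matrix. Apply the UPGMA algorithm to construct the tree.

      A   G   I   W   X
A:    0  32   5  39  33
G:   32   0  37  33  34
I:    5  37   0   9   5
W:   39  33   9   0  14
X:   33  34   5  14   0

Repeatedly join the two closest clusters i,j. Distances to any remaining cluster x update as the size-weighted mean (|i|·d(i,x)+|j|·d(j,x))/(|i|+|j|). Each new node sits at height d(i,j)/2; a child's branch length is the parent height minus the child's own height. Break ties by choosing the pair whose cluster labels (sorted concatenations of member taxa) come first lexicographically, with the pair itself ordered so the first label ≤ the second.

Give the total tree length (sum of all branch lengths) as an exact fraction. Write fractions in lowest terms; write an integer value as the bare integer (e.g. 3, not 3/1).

217/4

1. join A+I (d=5) ⇒ AI; edges |A|=5/2, |I|=5/2
  updated: d(AI,G)=69/2, d(AI,W)=24, d(AI,X)=19
2. join W+X (d=14) ⇒ WX; edges |W|=7, |X|=7
  updated: d(AI,WX)=43/2, d(G,WX)=67/2
3. join AI+WX (d=43/2) ⇒ AIWX; edges |AI|=33/4, |WX|=15/4
  updated: d(AIWX,G)=34
4. join AIWX+G (d=34) ⇒ AGIWX; edges |AIWX|=25/4, |G|=17
final tree: (((A:5/2,I:5/2):33/4,(W:7,X:7):15/4):25/4,G:17)
total length: 217/4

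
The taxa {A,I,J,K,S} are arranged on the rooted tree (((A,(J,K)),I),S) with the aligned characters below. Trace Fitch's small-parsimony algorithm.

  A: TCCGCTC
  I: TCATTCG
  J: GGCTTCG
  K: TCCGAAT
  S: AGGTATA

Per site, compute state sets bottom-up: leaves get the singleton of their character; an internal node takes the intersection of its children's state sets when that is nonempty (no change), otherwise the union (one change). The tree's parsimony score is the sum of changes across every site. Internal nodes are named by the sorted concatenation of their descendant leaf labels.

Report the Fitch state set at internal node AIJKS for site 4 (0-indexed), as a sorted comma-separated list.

JK@0: {G} ∪ {T} = {G,T} (union, +1)
AJK@0: {T} ∩ {G,T} = {T} (intersection, +0)
AIJK@0: {T} ∩ {T} = {T} (intersection, +0)
AIJKS@0: {T} ∪ {A} = {A,T} (union, +1)
JK@1: {G} ∪ {C} = {C,G} (union, +1)
AJK@1: {C} ∩ {C,G} = {C} (intersection, +0)
AIJK@1: {C} ∩ {C} = {C} (intersection, +0)
AIJKS@1: {C} ∪ {G} = {C,G} (union, +1)
JK@2: {C} ∩ {C} = {C} (intersection, +0)
AJK@2: {C} ∩ {C} = {C} (intersection, +0)
AIJK@2: {C} ∪ {A} = {A,C} (union, +1)
AIJKS@2: {A,C} ∪ {G} = {A,C,G} (union, +1)
JK@3: {T} ∪ {G} = {G,T} (union, +1)
AJK@3: {G} ∩ {G,T} = {G} (intersection, +0)
AIJK@3: {G} ∪ {T} = {G,T} (union, +1)
AIJKS@3: {G,T} ∩ {T} = {T} (intersection, +0)
JK@4: {T} ∪ {A} = {A,T} (union, +1)
AJK@4: {C} ∪ {A,T} = {A,C,T} (union, +1)
AIJK@4: {A,C,T} ∩ {T} = {T} (intersection, +0)
AIJKS@4: {T} ∪ {A} = {A,T} (union, +1)
JK@5: {C} ∪ {A} = {A,C} (union, +1)
AJK@5: {T} ∪ {A,C} = {A,C,T} (union, +1)
AIJK@5: {A,C,T} ∩ {C} = {C} (intersection, +0)
AIJKS@5: {C} ∪ {T} = {C,T} (union, +1)
JK@6: {G} ∪ {T} = {G,T} (union, +1)
AJK@6: {C} ∪ {G,T} = {C,G,T} (union, +1)
AIJK@6: {C,G,T} ∩ {G} = {G} (intersection, +0)
AIJKS@6: {G} ∪ {A} = {A,G} (union, +1)
per-site changes: [2, 2, 2, 2, 3, 3, 3]; total = 17

A,T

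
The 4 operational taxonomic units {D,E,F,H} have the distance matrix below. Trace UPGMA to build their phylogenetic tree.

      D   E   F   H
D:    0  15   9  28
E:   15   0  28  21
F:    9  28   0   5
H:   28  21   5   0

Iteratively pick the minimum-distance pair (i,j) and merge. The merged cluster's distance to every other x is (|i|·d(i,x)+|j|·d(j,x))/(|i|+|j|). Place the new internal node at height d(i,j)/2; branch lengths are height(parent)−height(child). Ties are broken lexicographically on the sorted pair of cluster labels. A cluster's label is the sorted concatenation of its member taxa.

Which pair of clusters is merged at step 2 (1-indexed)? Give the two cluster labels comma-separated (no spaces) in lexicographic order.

D,E

iteration 1: select F,H (d=5); attach at lengths (5/2, 5/2); label the merged cluster FH
  updated: d(D,FH)=37/2, d(E,FH)=49/2
iteration 2: select D,E (d=15); attach at lengths (15/2, 15/2); label the merged cluster DE
  updated: d(DE,FH)=43/2
iteration 3: select DE,FH (d=43/2); attach at lengths (13/4, 33/4); label the merged cluster DEFH
final tree: ((D:15/2,E:15/2):13/4,(F:5/2,H:5/2):33/4)
total length: 63/2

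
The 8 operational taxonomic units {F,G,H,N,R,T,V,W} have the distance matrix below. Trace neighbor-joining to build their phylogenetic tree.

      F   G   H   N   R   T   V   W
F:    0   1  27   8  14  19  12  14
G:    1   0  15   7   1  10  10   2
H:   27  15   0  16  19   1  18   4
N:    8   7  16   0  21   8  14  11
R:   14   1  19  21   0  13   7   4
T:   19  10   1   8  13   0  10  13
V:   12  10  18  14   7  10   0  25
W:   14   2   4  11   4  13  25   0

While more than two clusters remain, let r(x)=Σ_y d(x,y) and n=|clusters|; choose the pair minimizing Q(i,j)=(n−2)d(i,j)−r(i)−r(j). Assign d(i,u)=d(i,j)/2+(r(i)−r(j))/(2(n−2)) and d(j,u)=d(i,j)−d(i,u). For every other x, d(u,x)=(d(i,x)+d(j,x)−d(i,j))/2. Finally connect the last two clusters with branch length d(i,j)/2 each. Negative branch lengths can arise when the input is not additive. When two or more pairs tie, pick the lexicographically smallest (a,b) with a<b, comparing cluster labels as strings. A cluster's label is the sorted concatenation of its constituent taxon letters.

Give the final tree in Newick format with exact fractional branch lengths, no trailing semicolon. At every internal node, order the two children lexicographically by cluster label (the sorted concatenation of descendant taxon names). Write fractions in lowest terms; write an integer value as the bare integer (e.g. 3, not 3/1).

step 1: merge (H,T) at d=1, Q=-168; branch lengths H→8/3, T→-5/3; new cluster HT
  updated: d(F,HT)=45/2, d(G,HT)=12, d(HT,N)=23/2, d(HT,R)=31/2, d(HT,V)=27/2, d(HT,W)=8
step 2: merge (R,V) at d=7, Q=-109; branch lengths R→8/5, V→27/5; new cluster RV
  updated: d(F,RV)=19/2, d(G,RV)=2, d(HT,RV)=11, d(N,RV)=14, d(RV,W)=11
step 3: merge (HT,W) at d=8, Q=-79; branch lengths HT→51/8, W→13/8; new cluster HTW
  updated: d(F,HTW)=57/4, d(G,HTW)=3, d(HTW,N)=29/4, d(HTW,RV)=7
step 4: merge (HTW,N) at d=29/4, Q=-46; branch lengths HTW→17/6, N→53/12; new cluster HNTW
  updated: d(F,HNTW)=15/2, d(G,HNTW)=11/8, d(HNTW,RV)=55/8
step 5: merge (F,G) at d=1, Q=-163/8; branch lengths F→125/32, G→-93/32; new cluster FG
  updated: d(FG,HNTW)=63/16, d(FG,RV)=21/4
step 6: merge (FG,HNTW) at d=63/16, Q=-257/16; branch lengths FG→37/32, HNTW→89/32; new cluster FGHNTW
  updated: d(FGHNTW,RV)=131/32
step 7: merge (FGHNTW,RV) at d=131/32; branch lengths FGHNTW→131/64, RV→131/64; new cluster FGHNRTVW
final tree: (((F:125/32,G:-93/32):37/32,(((H:8/3,T:-5/3):51/8,W:13/8):17/6,N:53/12):89/32):131/64,(R:8/5,V:27/5):131/64)
total length: 1033/32

(((F:125/32,G:-93/32):37/32,(((H:8/3,T:-5/3):51/8,W:13/8):17/6,N:53/12):89/32):131/64,(R:8/5,V:27/5):131/64)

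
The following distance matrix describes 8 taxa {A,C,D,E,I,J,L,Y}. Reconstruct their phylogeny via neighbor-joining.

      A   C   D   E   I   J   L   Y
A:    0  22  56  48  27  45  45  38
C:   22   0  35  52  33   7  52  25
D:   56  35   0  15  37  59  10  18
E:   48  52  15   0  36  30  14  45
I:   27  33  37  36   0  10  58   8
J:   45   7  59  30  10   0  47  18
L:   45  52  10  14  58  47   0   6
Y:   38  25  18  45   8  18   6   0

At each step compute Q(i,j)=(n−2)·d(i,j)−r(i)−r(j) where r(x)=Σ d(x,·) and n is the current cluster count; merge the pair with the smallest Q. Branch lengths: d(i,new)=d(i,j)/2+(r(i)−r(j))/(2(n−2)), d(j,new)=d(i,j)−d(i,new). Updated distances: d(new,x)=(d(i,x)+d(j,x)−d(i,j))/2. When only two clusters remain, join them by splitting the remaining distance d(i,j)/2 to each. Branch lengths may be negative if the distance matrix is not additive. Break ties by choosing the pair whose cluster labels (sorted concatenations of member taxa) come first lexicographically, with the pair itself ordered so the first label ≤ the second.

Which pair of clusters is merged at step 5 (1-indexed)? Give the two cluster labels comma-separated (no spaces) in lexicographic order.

iteration 1: select D,L (d=10, Q=-402); attach at lengths (29/6, 31/6); label the merged cluster DL
  updated: d(A,DL)=91/2, d(C,DL)=77/2, d(DL,E)=19/2, d(DL,I)=85/2, d(DL,J)=48, d(DL,Y)=7
iteration 2: select DL,E (d=19/2, Q=-364); attach at lengths (9/5, 77/10); label the merged cluster DEL
  updated: d(A,DEL)=42, d(C,DEL)=81/2, d(DEL,I)=69/2, d(DEL,J)=137/4, d(DEL,Y)=85/4
iteration 3: select C,J (d=7, Q=-855/4); attach at lengths (165/32, 59/32); label the merged cluster CJ
  updated: d(A,CJ)=30, d(CJ,DEL)=271/8, d(CJ,I)=18, d(CJ,Y)=18
iteration 4: select DEL,Y (d=85/4, Q=-1225/8); attach at lengths (881/48, 139/48); label the merged cluster DELY
  updated: d(A,DELY)=235/8, d(CJ,DELY)=245/16, d(DELY,I)=85/8
iteration 5: select A,CJ (d=30, Q=-1435/16); attach at lengths (1329/64, 591/64); label the merged cluster ACJ
  updated: d(ACJ,DELY)=235/32, d(ACJ,I)=15/2
iteration 6: select ACJ,DELY (d=235/32, Q=-815/32); attach at lengths (135/64, 335/64); label the merged cluster ACDEJLY
  updated: d(ACDEJLY,I)=345/64
iteration 7: select ACDEJLY,I (d=345/64); attach at lengths (345/128, 345/128); label the merged cluster ACDEIJLY
final tree: (((A:1329/64,(C:165/32,J:59/32):591/64):135/64,(((D:29/6,L:31/6):9/5,E:77/10):881/48,Y:139/48):335/64):345/128,I:345/128)
total length: 5791/64

A,CJ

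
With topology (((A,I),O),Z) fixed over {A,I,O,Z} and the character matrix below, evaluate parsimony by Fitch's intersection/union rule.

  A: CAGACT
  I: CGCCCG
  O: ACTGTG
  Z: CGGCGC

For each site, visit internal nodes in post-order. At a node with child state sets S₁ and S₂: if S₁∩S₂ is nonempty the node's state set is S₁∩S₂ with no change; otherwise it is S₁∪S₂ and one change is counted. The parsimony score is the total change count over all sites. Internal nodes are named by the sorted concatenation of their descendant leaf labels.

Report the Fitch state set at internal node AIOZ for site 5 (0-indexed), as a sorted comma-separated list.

C,G

[col 0] AI: children A:{C}, I:{C} ∩→ {C}; cost 0
[col 0] AIO: children AI:{C}, O:{A} ∪→ {A,C}; cost 1
[col 0] AIOZ: children AIO:{A,C}, Z:{C} ∩→ {C}; cost 0
[col 1] AI: children A:{A}, I:{G} ∪→ {A,G}; cost 1
[col 1] AIO: children AI:{A,G}, O:{C} ∪→ {A,C,G}; cost 1
[col 1] AIOZ: children AIO:{A,C,G}, Z:{G} ∩→ {G}; cost 0
[col 2] AI: children A:{G}, I:{C} ∪→ {C,G}; cost 1
[col 2] AIO: children AI:{C,G}, O:{T} ∪→ {C,G,T}; cost 1
[col 2] AIOZ: children AIO:{C,G,T}, Z:{G} ∩→ {G}; cost 0
[col 3] AI: children A:{A}, I:{C} ∪→ {A,C}; cost 1
[col 3] AIO: children AI:{A,C}, O:{G} ∪→ {A,C,G}; cost 1
[col 3] AIOZ: children AIO:{A,C,G}, Z:{C} ∩→ {C}; cost 0
[col 4] AI: children A:{C}, I:{C} ∩→ {C}; cost 0
[col 4] AIO: children AI:{C}, O:{T} ∪→ {C,T}; cost 1
[col 4] AIOZ: children AIO:{C,T}, Z:{G} ∪→ {C,G,T}; cost 1
[col 5] AI: children A:{T}, I:{G} ∪→ {G,T}; cost 1
[col 5] AIO: children AI:{G,T}, O:{G} ∩→ {G}; cost 0
[col 5] AIOZ: children AIO:{G}, Z:{C} ∪→ {C,G}; cost 1
per-site changes: [1, 2, 2, 2, 2, 2]; total = 11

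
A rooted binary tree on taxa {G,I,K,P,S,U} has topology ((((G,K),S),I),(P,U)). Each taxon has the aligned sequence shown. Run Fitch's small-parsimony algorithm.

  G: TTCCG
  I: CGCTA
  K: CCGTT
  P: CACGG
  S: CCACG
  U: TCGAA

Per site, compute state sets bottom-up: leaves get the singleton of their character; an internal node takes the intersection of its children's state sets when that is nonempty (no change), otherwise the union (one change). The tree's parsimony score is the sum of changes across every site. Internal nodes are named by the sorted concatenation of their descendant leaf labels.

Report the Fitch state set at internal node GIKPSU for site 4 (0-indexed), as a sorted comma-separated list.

site 0, node GK: G={T} ∪ K={C} → {C,T} (+1)
site 0, node GKS: GK={C,T} ∩ S={C} → {C} (+0)
site 0, node GIKS: GKS={C} ∩ I={C} → {C} (+0)
site 0, node PU: P={C} ∪ U={T} → {C,T} (+1)
site 0, node GIKPSU: GIKS={C} ∩ PU={C,T} → {C} (+0)
site 1, node GK: G={T} ∪ K={C} → {C,T} (+1)
site 1, node GKS: GK={C,T} ∩ S={C} → {C} (+0)
site 1, node GIKS: GKS={C} ∪ I={G} → {C,G} (+1)
site 1, node PU: P={A} ∪ U={C} → {A,C} (+1)
site 1, node GIKPSU: GIKS={C,G} ∩ PU={A,C} → {C} (+0)
site 2, node GK: G={C} ∪ K={G} → {C,G} (+1)
site 2, node GKS: GK={C,G} ∪ S={A} → {A,C,G} (+1)
site 2, node GIKS: GKS={A,C,G} ∩ I={C} → {C} (+0)
site 2, node PU: P={C} ∪ U={G} → {C,G} (+1)
site 2, node GIKPSU: GIKS={C} ∩ PU={C,G} → {C} (+0)
site 3, node GK: G={C} ∪ K={T} → {C,T} (+1)
site 3, node GKS: GK={C,T} ∩ S={C} → {C} (+0)
site 3, node GIKS: GKS={C} ∪ I={T} → {C,T} (+1)
site 3, node PU: P={G} ∪ U={A} → {A,G} (+1)
site 3, node GIKPSU: GIKS={C,T} ∪ PU={A,G} → {A,C,G,T} (+1)
site 4, node GK: G={G} ∪ K={T} → {G,T} (+1)
site 4, node GKS: GK={G,T} ∩ S={G} → {G} (+0)
site 4, node GIKS: GKS={G} ∪ I={A} → {A,G} (+1)
site 4, node PU: P={G} ∪ U={A} → {A,G} (+1)
site 4, node GIKPSU: GIKS={A,G} ∩ PU={A,G} → {A,G} (+0)
per-site changes: [2, 3, 3, 4, 3]; total = 15

A,G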